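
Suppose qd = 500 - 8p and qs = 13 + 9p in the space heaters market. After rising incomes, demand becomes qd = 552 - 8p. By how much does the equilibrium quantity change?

Δq = 468/17

Original equilibrium: p* = 487/17, q* = 4604/17.
New equilibrium: 552 - 8p = 13 + 9p, so 539 = 17p and p' = 539/17; q' = 552 − 8(539/17) = 5072/17.
Change in quantity: 5072/17 − 4604/17 = 468/17.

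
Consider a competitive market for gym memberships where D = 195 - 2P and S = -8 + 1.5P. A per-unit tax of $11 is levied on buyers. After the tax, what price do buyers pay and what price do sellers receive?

Pre-tax equilibrium: P* = 58, Q* = 79.
Tax on buyers shifts demand to D = 195 − 2(P + 11) = 173 - 2P.
173 - 2P = -8 + 1.5P gives seller price Ps = 362/7; buyers pay Pb = 362/7 + 11 = 439/7.
New quantity: Q = 195 − 2(439/7) = 487/7.

Buyers pay 439/7, sellers receive 362/7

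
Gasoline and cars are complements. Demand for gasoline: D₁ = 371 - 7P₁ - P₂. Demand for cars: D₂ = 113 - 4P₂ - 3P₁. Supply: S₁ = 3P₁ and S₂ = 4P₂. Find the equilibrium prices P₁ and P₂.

Market 1: 371 - 7P₁ - P₂ = 3P₁ → 10P₁ + P₂ = 371.
Market 2: 8P₂ + 3P₁ = 113.
Eliminating P₂: 8×(1) − 1×(2) gives 77P₁ = 2855, so P₁ = 2855/77.
Back-substitute into (2): P₂ = (113 − 3×2855/77) / 8 = 17/77.

P₁ = 2855/77, P₂ = 17/77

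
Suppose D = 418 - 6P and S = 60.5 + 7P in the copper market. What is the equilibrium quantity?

Set D = S: 418 - 6P = 60.5 + 7P.
357.5 = 13P, so P* = 27.5.
Q* = 418 − 6(27.5) = 253.

Q* = 253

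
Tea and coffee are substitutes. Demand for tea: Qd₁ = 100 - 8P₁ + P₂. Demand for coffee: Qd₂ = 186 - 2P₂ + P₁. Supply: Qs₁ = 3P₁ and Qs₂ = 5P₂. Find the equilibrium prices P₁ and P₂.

Market 1: 100 - 8P₁ + P₂ = 3P₁ → 11P₁ - P₂ = 100.
Market 2: 7P₂ - P₁ = 186.
Eliminating P₂: 7×(1) + 1×(2) gives 76P₁ = 886, so P₁ = 443/38.
Back-substitute into (2): P₂ = (186 + 1×443/38) / 7 = 1073/38.

P₁ = 443/38, P₂ = 1073/38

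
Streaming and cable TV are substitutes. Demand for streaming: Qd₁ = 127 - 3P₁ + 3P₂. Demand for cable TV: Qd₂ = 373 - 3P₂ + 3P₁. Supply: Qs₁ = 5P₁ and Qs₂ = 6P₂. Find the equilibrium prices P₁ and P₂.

Market 1: 127 - 3P₁ + 3P₂ = 5P₁ → 8P₁ - 3P₂ = 127.
Market 2: 9P₂ - 3P₁ = 373.
Eliminating P₂: 9×(1) + 3×(2) gives 63P₁ = 2262, so P₁ = 754/21.
Back-substitute into (2): P₂ = (373 + 3×754/21) / 9 = 3365/63.

P₁ = 754/21, P₂ = 3365/63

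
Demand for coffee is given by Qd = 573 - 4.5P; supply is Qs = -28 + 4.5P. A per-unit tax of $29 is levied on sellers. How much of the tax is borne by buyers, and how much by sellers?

Pre-tax equilibrium: P* = 601/9, Q* = 272.5.
Tax on sellers shifts supply to Qs = -28 + 4.5(P − 29) = -158.5 + 4.5P.
573 - 4.5P = -158.5 + 4.5P gives buyer price Pb = 1463/18; sellers receive Ps = 1463/18 − 29 = 941/18.
New quantity: Q = 573 − 4.5(1463/18) = 207.25.
Buyer burden = 1463/18 − 601/9 = 14.5; seller burden = 601/9 − 941/18 = 14.5.

Buyers bear $14.5, sellers bear $14.5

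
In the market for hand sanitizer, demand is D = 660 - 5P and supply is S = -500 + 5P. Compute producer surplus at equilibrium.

Equilibrium: 660 - 5P = -500 + 5P gives P* = 116, Q* = 80.
Supply starts at P = 100 (where S = 0).
PS = ½(116 − 100)(80) = 640.

Producer surplus = 640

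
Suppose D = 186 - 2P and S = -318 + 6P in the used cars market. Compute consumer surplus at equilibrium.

Equilibrium: 186 - 2P = -318 + 6P gives P* = 63, Q* = 60.
Demand choke price (D = 0): P = 93.
CS = ½(93 − 63)(60) = 900.

Consumer surplus = 900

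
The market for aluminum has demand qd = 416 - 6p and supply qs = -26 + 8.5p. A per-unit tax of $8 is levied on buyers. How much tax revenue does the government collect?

Pre-tax equilibrium: p* = 884/29, q* = 6760/29.
Tax on buyers shifts demand to qd = 416 − 6(p + 8) = 368 - 6p.
368 - 6p = -26 + 8.5p gives seller price ps = 788/29; buyers pay pb = 788/29 + 8 = 1020/29.
New quantity: q = 416 − 6(1020/29) = 5944/29.
Revenue = 8 × 5944/29 = 47552/29.

Tax revenue = 47552/29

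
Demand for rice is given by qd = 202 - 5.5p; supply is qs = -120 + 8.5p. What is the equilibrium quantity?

Set qd = qs: 202 - 5.5p = -120 + 8.5p.
322 = 14p, so p* = 23.
q* = 202 − 5.5(23) = 75.5.

q* = 75.5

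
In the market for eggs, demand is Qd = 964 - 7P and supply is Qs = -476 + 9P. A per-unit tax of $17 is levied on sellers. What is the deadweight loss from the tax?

Pre-tax equilibrium: P* = 90, Q* = 334.
Tax on sellers shifts supply to Qs = -476 + 9(P − 17) = -629 + 9P.
964 - 7P = -629 + 9P gives buyer price Pb = 99.5625; sellers receive Ps = 99.5625 − 17 = 82.5625.
New quantity: Q = 964 − 7(99.5625) = 267.0625.
DWL = ½ × 17 × (334 − 267.0625) = 568.96875.

Deadweight loss = 568.96875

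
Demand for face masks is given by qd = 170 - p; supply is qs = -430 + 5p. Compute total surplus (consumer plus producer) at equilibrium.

Total surplus = 2940

Equilibrium: 170 - p = -430 + 5p gives p* = 100, q* = 70.
Demand choke price: p = 170; supply starts at p = 86.
CS = ½(170 − 100)(70) = 2450; PS = ½(100 − 86)(70) = 490.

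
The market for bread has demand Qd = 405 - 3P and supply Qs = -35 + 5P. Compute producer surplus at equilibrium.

Equilibrium: 405 - 3P = -35 + 5P gives P* = 55, Q* = 240.
Supply starts at P = 7 (where Qs = 0).
PS = ½(55 − 7)(240) = 5760.

Producer surplus = 5760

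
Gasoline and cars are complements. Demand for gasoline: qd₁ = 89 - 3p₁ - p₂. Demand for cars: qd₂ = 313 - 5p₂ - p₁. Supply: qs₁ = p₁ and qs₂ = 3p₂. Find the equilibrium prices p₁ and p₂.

p₁ = 399/31, p₂ = 1163/31

Market 1: 89 - 3p₁ - p₂ = p₁ → 4p₁ + p₂ = 89.
Market 2: 8p₂ + p₁ = 313.
Eliminating p₂: 8×(1) − 1×(2) gives 31p₁ = 399, so p₁ = 399/31.
Back-substitute into (2): p₂ = (313 − 1×399/31) / 8 = 1163/31.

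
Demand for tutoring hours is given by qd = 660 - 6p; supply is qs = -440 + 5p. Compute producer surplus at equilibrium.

Equilibrium: 660 - 6p = -440 + 5p gives p* = 100, q* = 60.
Supply starts at p = 88 (where qs = 0).
PS = ½(100 − 88)(60) = 360.

Producer surplus = 360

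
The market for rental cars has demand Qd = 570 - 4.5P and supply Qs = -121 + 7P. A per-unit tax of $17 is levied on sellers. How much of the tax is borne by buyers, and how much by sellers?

Buyers bear 238/23, sellers bear 153/23

Pre-tax equilibrium: P* = 1382/23, Q* = 6891/23.
Tax on sellers shifts supply to Qs = -121 + 7(P − 17) = -240 + 7P.
570 - 4.5P = -240 + 7P gives buyer price Pb = 1620/23; sellers receive Ps = 1620/23 − 17 = 1229/23.
New quantity: Q = 570 − 4.5(1620/23) = 5820/23.
Buyer burden = 1620/23 − 1382/23 = 238/23; seller burden = 1382/23 − 1229/23 = 153/23.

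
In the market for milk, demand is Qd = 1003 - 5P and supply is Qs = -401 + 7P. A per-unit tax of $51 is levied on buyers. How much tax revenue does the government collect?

Pre-tax equilibrium: P* = 117, Q* = 418.
Tax on buyers shifts demand to Qd = 1003 − 5(P + 51) = 748 - 5P.
748 - 5P = -401 + 7P gives seller price Ps = 95.75; buyers pay Pb = 95.75 + 51 = 146.75.
New quantity: Q = 1003 − 5(146.75) = 269.25.
Revenue = 51 × 269.25 = 13731.75.

Tax revenue = 13731.75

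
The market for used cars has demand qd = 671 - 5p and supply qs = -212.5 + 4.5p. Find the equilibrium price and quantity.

p* = 93, q* = 206

Set qd = qs: 671 - 5p = -212.5 + 4.5p.
883.5 = 9.5p, so p* = 93.
q* = 671 − 5(93) = 206.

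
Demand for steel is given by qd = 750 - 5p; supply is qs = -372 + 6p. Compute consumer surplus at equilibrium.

Equilibrium: 750 - 5p = -372 + 6p gives p* = 102, q* = 240.
Demand choke price (qd = 0): p = 150.
CS = ½(150 − 102)(240) = 5760.

Consumer surplus = 5760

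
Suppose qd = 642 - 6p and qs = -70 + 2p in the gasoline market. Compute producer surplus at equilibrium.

Producer surplus = 2916

Equilibrium: 642 - 6p = -70 + 2p gives p* = 89, q* = 108.
Supply starts at p = 35 (where qs = 0).
PS = ½(89 − 35)(108) = 2916.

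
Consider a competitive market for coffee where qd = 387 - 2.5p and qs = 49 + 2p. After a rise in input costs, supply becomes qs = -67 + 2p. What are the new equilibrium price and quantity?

p' = 908/9, q' = 1213/9

Original equilibrium: p* = 676/9, q* = 1793/9.
New equilibrium: 387 - 2.5p = -67 + 2p, so 454 = 4.5p and p' = 908/9; q' = 387 − 2.5(908/9) = 1213/9.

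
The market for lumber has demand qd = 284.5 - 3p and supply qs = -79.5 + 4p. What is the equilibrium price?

Set qd = qs: 284.5 - 3p = -79.5 + 4p.
364 = 7p, so p* = 52.
q* = 284.5 − 3(52) = 128.5.

p* = 52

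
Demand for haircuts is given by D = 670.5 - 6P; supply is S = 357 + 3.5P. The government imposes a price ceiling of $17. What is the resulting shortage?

Equilibrium price would be P* = 33, so the ceiling at 17 binds.
At P = 17: D = 670.5 − 6(17) = 568.5, S = 357 + 3.5(17) = 416.5.
Shortage = 568.5 − 416.5 = 152.

Shortage = 152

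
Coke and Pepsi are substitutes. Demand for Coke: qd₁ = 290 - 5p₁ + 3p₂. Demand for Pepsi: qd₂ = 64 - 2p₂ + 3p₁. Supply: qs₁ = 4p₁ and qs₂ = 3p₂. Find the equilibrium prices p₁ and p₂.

p₁ = 821/18, p₂ = 241/6

Market 1: 290 - 5p₁ + 3p₂ = 4p₁ → 9p₁ - 3p₂ = 290.
Market 2: 5p₂ - 3p₁ = 64.
Eliminating p₂: 5×(1) + 3×(2) gives 36p₁ = 1642, so p₁ = 821/18.
Back-substitute into (2): p₂ = (64 + 3×821/18) / 5 = 241/6.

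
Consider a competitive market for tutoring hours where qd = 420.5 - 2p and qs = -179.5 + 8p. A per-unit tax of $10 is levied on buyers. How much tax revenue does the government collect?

Tax revenue = 2845

Pre-tax equilibrium: p* = 60, q* = 300.5.
Tax on buyers shifts demand to qd = 420.5 − 2(p + 10) = 400.5 - 2p.
400.5 - 2p = -179.5 + 8p gives seller price ps = 58; buyers pay pb = 58 + 10 = 68.
New quantity: q = 420.5 − 2(68) = 284.5.
Revenue = 10 × 284.5 = 2845.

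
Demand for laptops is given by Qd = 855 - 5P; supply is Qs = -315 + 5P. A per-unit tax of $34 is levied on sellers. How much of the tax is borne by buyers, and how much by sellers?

Pre-tax equilibrium: P* = 117, Q* = 270.
Tax on sellers shifts supply to Qs = -315 + 5(P − 34) = -485 + 5P.
855 - 5P = -485 + 5P gives buyer price Pb = 134; sellers receive Ps = 134 − 34 = 100.
New quantity: Q = 855 − 5(134) = 185.
Buyer burden = 134 − 117 = 17; seller burden = 117 − 100 = 17.

Buyers bear $17, sellers bear $17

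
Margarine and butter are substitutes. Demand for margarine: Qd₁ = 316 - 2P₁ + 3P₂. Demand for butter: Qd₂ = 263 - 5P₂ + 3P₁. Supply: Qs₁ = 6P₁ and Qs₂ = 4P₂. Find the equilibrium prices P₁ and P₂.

Market 1: 316 - 2P₁ + 3P₂ = 6P₁ → 8P₁ - 3P₂ = 316.
Market 2: 9P₂ - 3P₁ = 263.
Eliminating P₂: 9×(1) + 3×(2) gives 63P₁ = 3633, so P₁ = 173/3.
Back-substitute into (2): P₂ = (263 + 3×173/3) / 9 = 436/9.

P₁ = 173/3, P₂ = 436/9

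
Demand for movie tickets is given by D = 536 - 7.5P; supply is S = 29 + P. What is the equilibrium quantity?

Set D = S: 536 - 7.5P = 29 + P.
507 = 8.5P, so P* = 1014/17.
Q* = 536 − 7.5(1014/17) = 1507/17.

Q* = 1507/17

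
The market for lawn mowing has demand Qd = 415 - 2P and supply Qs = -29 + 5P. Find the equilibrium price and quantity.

P* = 444/7, Q* = 2017/7

Set Qd = Qs: 415 - 2P = -29 + 5P.
444 = 7P, so P* = 444/7.
Q* = 415 − 2(444/7) = 2017/7.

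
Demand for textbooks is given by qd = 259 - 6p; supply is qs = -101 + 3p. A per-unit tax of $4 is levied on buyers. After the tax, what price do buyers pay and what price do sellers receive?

Buyers pay 124/3, sellers receive 112/3

Pre-tax equilibrium: p* = 40, q* = 19.
Tax on buyers shifts demand to qd = 259 − 6(p + 4) = 235 - 6p.
235 - 6p = -101 + 3p gives seller price ps = 112/3; buyers pay pb = 112/3 + 4 = 124/3.
New quantity: q = 259 − 6(124/3) = 11.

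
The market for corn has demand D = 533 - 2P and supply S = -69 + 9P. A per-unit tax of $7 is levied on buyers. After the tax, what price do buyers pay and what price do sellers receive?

Buyers pay 665/11, sellers receive 588/11

Pre-tax equilibrium: P* = 602/11, Q* = 4659/11.
Tax on buyers shifts demand to D = 533 − 2(P + 7) = 519 - 2P.
519 - 2P = -69 + 9P gives seller price Ps = 588/11; buyers pay Pb = 588/11 + 7 = 665/11.
New quantity: Q = 533 − 2(665/11) = 4533/11.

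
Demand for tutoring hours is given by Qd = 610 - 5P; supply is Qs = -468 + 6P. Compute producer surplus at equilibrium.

Producer surplus = 1200

Equilibrium: 610 - 5P = -468 + 6P gives P* = 98, Q* = 120.
Supply starts at P = 78 (where Qs = 0).
PS = ½(98 − 78)(120) = 1200.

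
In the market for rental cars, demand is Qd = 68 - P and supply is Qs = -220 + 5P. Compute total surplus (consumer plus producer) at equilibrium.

Total surplus = 240

Equilibrium: 68 - P = -220 + 5P gives P* = 48, Q* = 20.
Demand choke price: P = 68; supply starts at P = 44.
CS = ½(68 − 48)(20) = 200; PS = ½(48 − 44)(20) = 40.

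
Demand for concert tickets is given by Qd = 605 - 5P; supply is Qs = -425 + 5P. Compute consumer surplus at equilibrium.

Consumer surplus = 810

Equilibrium: 605 - 5P = -425 + 5P gives P* = 103, Q* = 90.
Demand choke price (Qd = 0): P = 121.
CS = ½(121 − 103)(90) = 810.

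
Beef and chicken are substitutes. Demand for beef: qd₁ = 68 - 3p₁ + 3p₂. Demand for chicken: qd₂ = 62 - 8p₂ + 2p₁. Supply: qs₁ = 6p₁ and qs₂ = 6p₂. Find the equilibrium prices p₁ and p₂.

Market 1: 68 - 3p₁ + 3p₂ = 6p₁ → 9p₁ - 3p₂ = 68.
Market 2: 14p₂ - 2p₁ = 62.
Eliminating p₂: 14×(1) + 3×(2) gives 120p₁ = 1138, so p₁ = 569/60.
Back-substitute into (2): p₂ = (62 + 2×569/60) / 14 = 347/60.

p₁ = 569/60, p₂ = 347/60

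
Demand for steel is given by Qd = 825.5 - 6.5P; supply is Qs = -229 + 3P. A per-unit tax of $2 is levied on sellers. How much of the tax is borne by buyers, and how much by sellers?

Buyers bear 12/19, sellers bear 26/19

Pre-tax equilibrium: P* = 111, Q* = 104.
Tax on sellers shifts supply to Qs = -229 + 3(P − 2) = -235 + 3P.
825.5 - 6.5P = -235 + 3P gives buyer price Pb = 2121/19; sellers receive Ps = 2121/19 − 2 = 2083/19.
New quantity: Q = 825.5 − 6.5(2121/19) = 1898/19.
Buyer burden = 2121/19 − 111 = 12/19; seller burden = 111 − 2083/19 = 26/19.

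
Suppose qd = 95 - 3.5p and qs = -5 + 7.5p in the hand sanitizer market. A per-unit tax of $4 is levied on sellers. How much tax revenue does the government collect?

Pre-tax equilibrium: p* = 100/11, q* = 695/11.
Tax on sellers shifts supply to qs = -5 + 7.5(p − 4) = -35 + 7.5p.
95 - 3.5p = -35 + 7.5p gives buyer price pb = 130/11; sellers receive ps = 130/11 − 4 = 86/11.
New quantity: q = 95 − 3.5(130/11) = 590/11.
Revenue = 4 × 590/11 = 2360/11.

Tax revenue = 2360/11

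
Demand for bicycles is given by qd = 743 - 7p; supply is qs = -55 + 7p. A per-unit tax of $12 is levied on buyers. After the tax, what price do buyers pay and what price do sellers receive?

Pre-tax equilibrium: p* = 57, q* = 344.
Tax on buyers shifts demand to qd = 743 − 7(p + 12) = 659 - 7p.
659 - 7p = -55 + 7p gives seller price ps = 51; buyers pay pb = 51 + 12 = 63.
New quantity: q = 743 − 7(63) = 302.

Buyers pay $63, sellers receive $51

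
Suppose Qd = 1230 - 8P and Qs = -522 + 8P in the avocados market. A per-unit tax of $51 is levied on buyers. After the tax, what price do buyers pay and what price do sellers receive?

Buyers pay $135, sellers receive $84

Pre-tax equilibrium: P* = 109.5, Q* = 354.
Tax on buyers shifts demand to Qd = 1230 − 8(P + 51) = 822 - 8P.
822 - 8P = -522 + 8P gives seller price Ps = 84; buyers pay Pb = 84 + 51 = 135.
New quantity: Q = 1230 − 8(135) = 150.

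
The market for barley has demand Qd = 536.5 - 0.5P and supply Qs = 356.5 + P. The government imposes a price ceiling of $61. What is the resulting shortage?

Shortage = 88.5

Equilibrium price would be P* = 120, so the ceiling at 61 binds.
At P = 61: Qd = 536.5 − 0.5(61) = 506, Qs = 356.5 + 1(61) = 417.5.
Shortage = 506 − 417.5 = 88.5.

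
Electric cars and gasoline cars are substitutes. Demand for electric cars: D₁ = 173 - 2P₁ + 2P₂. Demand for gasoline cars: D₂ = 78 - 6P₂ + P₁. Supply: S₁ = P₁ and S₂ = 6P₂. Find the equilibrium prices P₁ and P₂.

P₁ = 1116/17, P₂ = 407/34

Market 1: 173 - 2P₁ + 2P₂ = P₁ → 3P₁ - 2P₂ = 173.
Market 2: 12P₂ - P₁ = 78.
Eliminating P₂: 12×(1) + 2×(2) gives 34P₁ = 2232, so P₁ = 1116/17.
Back-substitute into (2): P₂ = (78 + 1×1116/17) / 12 = 407/34.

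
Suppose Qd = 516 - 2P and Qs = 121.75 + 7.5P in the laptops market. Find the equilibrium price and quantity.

P* = 41.5, Q* = 433

Set Qd = Qs: 516 - 2P = 121.75 + 7.5P.
394.25 = 9.5P, so P* = 41.5.
Q* = 516 − 2(41.5) = 433.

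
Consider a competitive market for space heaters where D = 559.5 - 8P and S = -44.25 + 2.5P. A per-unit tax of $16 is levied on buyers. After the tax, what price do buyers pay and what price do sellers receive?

Pre-tax equilibrium: P* = 57.5, Q* = 99.5.
Tax on buyers shifts demand to D = 559.5 − 8(P + 16) = 431.5 - 8P.
431.5 - 8P = -44.25 + 2.5P gives seller price Ps = 1903/42; buyers pay Pb = 1903/42 + 16 = 2575/42.
New quantity: Q = 559.5 − 8(2575/42) = 2899/42.

Buyers pay 2575/42, sellers receive 1903/42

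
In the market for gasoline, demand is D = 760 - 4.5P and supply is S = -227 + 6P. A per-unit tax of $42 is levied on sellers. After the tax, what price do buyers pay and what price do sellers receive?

Buyers pay $118, sellers receive $76

Pre-tax equilibrium: P* = 94, Q* = 337.
Tax on sellers shifts supply to S = -227 + 6(P − 42) = -479 + 6P.
760 - 4.5P = -479 + 6P gives buyer price Pb = 118; sellers receive Ps = 118 − 42 = 76.
New quantity: Q = 760 − 4.5(118) = 229.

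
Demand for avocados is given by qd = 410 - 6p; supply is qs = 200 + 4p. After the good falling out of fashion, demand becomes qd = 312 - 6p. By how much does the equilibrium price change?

Original equilibrium: p* = 21, q* = 284.
New equilibrium: 312 - 6p = 200 + 4p, so 112 = 10p and p' = 11.2; q' = 312 − 6(11.2) = 244.8.
Change in price: 11.2 − 21 = -9.8.

Δp = -9.8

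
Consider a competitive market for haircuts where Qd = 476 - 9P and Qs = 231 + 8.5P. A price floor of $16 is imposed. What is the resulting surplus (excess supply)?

Surplus = 35

Equilibrium price would be P* = 14, so the floor at 16 binds.
At P = 16: Qd = 332, Qs = 367.
Surplus = 367 − 332 = 35.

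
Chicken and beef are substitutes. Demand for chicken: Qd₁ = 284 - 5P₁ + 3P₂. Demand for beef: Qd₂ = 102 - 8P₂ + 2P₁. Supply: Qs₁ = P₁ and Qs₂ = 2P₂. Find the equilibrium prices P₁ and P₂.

Market 1: 284 - 5P₁ + 3P₂ = P₁ → 6P₁ - 3P₂ = 284.
Market 2: 10P₂ - 2P₁ = 102.
Eliminating P₂: 10×(1) + 3×(2) gives 54P₁ = 3146, so P₁ = 1573/27.
Back-substitute into (2): P₂ = (102 + 2×1573/27) / 10 = 590/27.

P₁ = 1573/27, P₂ = 590/27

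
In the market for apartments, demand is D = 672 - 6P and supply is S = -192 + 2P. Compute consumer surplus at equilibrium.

Consumer surplus = 48

Equilibrium: 672 - 6P = -192 + 2P gives P* = 108, Q* = 24.
Demand choke price (D = 0): P = 112.
CS = ½(112 − 108)(24) = 48.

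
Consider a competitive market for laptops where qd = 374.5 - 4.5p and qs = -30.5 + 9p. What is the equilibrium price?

Set qd = qs: 374.5 - 4.5p = -30.5 + 9p.
405 = 13.5p, so p* = 30.
q* = 374.5 − 4.5(30) = 239.5.

p* = 30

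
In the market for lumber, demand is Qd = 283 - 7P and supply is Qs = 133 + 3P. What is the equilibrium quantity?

Set Qd = Qs: 283 - 7P = 133 + 3P.
150 = 10P, so P* = 15.
Q* = 283 − 7(15) = 178.

Q* = 178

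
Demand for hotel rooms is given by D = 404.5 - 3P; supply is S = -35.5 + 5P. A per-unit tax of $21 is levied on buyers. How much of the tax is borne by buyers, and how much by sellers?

Pre-tax equilibrium: P* = 55, Q* = 239.5.
Tax on buyers shifts demand to D = 404.5 − 3(P + 21) = 341.5 - 3P.
341.5 - 3P = -35.5 + 5P gives seller price Ps = 47.125; buyers pay Pb = 47.125 + 21 = 68.125.
New quantity: Q = 404.5 − 3(68.125) = 200.125.
Buyer burden = 68.125 − 55 = 13.125; seller burden = 55 − 47.125 = 7.875.

Buyers bear $13.125, sellers bear $7.875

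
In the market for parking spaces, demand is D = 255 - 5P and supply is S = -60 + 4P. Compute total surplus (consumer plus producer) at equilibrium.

Equilibrium: 255 - 5P = -60 + 4P gives P* = 35, Q* = 80.
Demand choke price: P = 51; supply starts at P = 15.
CS = ½(51 − 35)(80) = 640; PS = ½(35 − 15)(80) = 800.

Total surplus = 1440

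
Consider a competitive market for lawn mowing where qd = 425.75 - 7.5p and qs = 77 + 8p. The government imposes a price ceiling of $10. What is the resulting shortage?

Equilibrium price would be p* = 22.5, so the ceiling at 10 binds.
At p = 10: qd = 425.75 − 7.5(10) = 350.75, qs = 77 + 8(10) = 157.
Shortage = 350.75 − 157 = 193.75.

Shortage = 193.75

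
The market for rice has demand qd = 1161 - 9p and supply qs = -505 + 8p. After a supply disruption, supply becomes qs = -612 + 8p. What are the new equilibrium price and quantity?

p' = 1773/17, q' = 3780/17

Original equilibrium: p* = 98, q* = 279.
New equilibrium: 1161 - 9p = -612 + 8p, so 1773 = 17p and p' = 1773/17; q' = 1161 − 9(1773/17) = 3780/17.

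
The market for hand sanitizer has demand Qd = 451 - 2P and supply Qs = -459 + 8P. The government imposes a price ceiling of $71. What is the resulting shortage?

Shortage = 200

Equilibrium price would be P* = 91, so the ceiling at 71 binds.
At P = 71: Qd = 451 − 2(71) = 309, Qs = -459 + 8(71) = 109.
Shortage = 309 − 109 = 200.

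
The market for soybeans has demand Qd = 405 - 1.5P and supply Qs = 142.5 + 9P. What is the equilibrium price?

Set Qd = Qs: 405 - 1.5P = 142.5 + 9P.
262.5 = 10.5P, so P* = 25.
Q* = 405 − 1.5(25) = 367.5.

P* = 25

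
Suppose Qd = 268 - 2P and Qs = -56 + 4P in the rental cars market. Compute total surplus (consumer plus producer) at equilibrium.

Equilibrium: 268 - 2P = -56 + 4P gives P* = 54, Q* = 160.
Demand choke price: P = 134; supply starts at P = 14.
CS = ½(134 − 54)(160) = 6400; PS = ½(54 − 14)(160) = 3200.

Total surplus = 9600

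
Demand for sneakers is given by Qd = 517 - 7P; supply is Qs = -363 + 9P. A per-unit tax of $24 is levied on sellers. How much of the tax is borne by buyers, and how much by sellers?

Pre-tax equilibrium: P* = 55, Q* = 132.
Tax on sellers shifts supply to Qs = -363 + 9(P − 24) = -579 + 9P.
517 - 7P = -579 + 9P gives buyer price Pb = 68.5; sellers receive Ps = 68.5 − 24 = 44.5.
New quantity: Q = 517 − 7(68.5) = 37.5.
Buyer burden = 68.5 − 55 = 13.5; seller burden = 55 − 44.5 = 10.5.

Buyers bear $13.5, sellers bear $10.5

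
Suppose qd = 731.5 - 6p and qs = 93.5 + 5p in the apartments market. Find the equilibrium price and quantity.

Set qd = qs: 731.5 - 6p = 93.5 + 5p.
638 = 11p, so p* = 58.
q* = 731.5 − 6(58) = 383.5.

p* = 58, q* = 383.5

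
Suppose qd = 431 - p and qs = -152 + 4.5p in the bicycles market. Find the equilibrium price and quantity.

Set qd = qs: 431 - p = -152 + 4.5p.
583 = 5.5p, so p* = 106.
q* = 431 − 1(106) = 325.

p* = 106, q* = 325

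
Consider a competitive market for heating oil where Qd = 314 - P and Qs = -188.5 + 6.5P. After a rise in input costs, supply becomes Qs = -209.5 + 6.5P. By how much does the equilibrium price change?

ΔP = 2.8

Original equilibrium: P* = 67, Q* = 247.
New equilibrium: 314 - P = -209.5 + 6.5P, so 523.5 = 7.5P and P' = 69.8; Q' = 314 − 1(69.8) = 244.2.
Change in price: 69.8 − 67 = 2.8.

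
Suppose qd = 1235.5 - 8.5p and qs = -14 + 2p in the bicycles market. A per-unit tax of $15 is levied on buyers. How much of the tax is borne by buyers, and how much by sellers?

Buyers bear 20/7, sellers bear 85/7

Pre-tax equilibrium: p* = 119, q* = 224.
Tax on buyers shifts demand to qd = 1235.5 − 8.5(p + 15) = 1108 - 8.5p.
1108 - 8.5p = -14 + 2p gives seller price ps = 748/7; buyers pay pb = 748/7 + 15 = 853/7.
New quantity: q = 1235.5 − 8.5(853/7) = 1398/7.
Buyer burden = 853/7 − 119 = 20/7; seller burden = 119 − 748/7 = 85/7.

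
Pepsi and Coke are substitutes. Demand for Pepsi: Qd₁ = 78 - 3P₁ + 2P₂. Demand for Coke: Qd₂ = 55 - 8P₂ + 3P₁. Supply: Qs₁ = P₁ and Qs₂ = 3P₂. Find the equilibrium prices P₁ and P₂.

P₁ = 484/19, P₂ = 227/19

Market 1: 78 - 3P₁ + 2P₂ = P₁ → 4P₁ - 2P₂ = 78.
Market 2: 11P₂ - 3P₁ = 55.
Eliminating P₂: 11×(1) + 2×(2) gives 38P₁ = 968, so P₁ = 484/19.
Back-substitute into (2): P₂ = (55 + 3×484/19) / 11 = 227/19.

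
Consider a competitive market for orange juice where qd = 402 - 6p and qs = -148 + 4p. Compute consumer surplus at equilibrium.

Consumer surplus = 432

Equilibrium: 402 - 6p = -148 + 4p gives p* = 55, q* = 72.
Demand choke price (qd = 0): p = 67.
CS = ½(67 − 55)(72) = 432.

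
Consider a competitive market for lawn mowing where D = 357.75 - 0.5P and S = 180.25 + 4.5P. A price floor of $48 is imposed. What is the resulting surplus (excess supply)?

Equilibrium price would be P* = 35.5, so the floor at 48 binds.
At P = 48: D = 333.75, S = 396.25.
Surplus = 396.25 − 333.75 = 62.5.

Surplus = 62.5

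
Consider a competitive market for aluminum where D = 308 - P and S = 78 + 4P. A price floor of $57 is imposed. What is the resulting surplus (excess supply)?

Surplus = 55

Equilibrium price would be P* = 46, so the floor at 57 binds.
At P = 57: D = 251, S = 306.
Surplus = 306 − 251 = 55.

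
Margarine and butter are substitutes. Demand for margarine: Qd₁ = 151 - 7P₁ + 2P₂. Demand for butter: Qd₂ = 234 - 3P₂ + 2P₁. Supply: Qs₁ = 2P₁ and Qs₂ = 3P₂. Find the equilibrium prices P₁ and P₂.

P₁ = 27.48, P₂ = 48.16

Market 1: 151 - 7P₁ + 2P₂ = 2P₁ → 9P₁ - 2P₂ = 151.
Market 2: 6P₂ - 2P₁ = 234.
Eliminating P₂: 6×(1) + 2×(2) gives 50P₁ = 1374, so P₁ = 27.48.
Back-substitute into (2): P₂ = (234 + 2×27.48) / 6 = 48.16.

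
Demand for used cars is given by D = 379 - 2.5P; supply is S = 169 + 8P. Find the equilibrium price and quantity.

Set D = S: 379 - 2.5P = 169 + 8P.
210 = 10.5P, so P* = 20.
Q* = 379 − 2.5(20) = 329.

P* = 20, Q* = 329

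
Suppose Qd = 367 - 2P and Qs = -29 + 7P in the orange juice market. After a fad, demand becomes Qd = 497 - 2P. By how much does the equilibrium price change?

ΔP = 130/9

Original equilibrium: P* = 44, Q* = 279.
New equilibrium: 497 - 2P = -29 + 7P, so 526 = 9P and P' = 526/9; Q' = 497 − 2(526/9) = 3421/9.
Change in price: 526/9 − 44 = 130/9.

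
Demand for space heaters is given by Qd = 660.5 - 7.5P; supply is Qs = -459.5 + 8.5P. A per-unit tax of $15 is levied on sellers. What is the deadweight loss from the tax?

Pre-tax equilibrium: P* = 70, Q* = 135.5.
Tax on sellers shifts supply to Qs = -459.5 + 8.5(P − 15) = -587 + 8.5P.
660.5 - 7.5P = -587 + 8.5P gives buyer price Pb = 77.96875; sellers receive Ps = 77.96875 − 15 = 62.96875.
New quantity: Q = 660.5 − 7.5(77.96875) = 75.734375.
DWL = ½ × 15 × (135.5 − 75.734375) = 448.2421875.

Deadweight loss = 448.2421875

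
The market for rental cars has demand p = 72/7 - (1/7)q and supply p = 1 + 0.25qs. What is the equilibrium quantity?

Set the two price expressions equal: 72/7 - (1/7)q = 1 + 0.25q.
65/7 = (11/28)q, so q* = 260/11.
p* = 72/7 − (1/7)(260/11) = 76/11.

q* = 260/11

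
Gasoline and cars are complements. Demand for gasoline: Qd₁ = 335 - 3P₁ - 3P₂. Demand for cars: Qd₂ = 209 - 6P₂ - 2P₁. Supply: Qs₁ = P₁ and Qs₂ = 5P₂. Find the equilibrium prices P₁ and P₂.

Market 1: 335 - 3P₁ - 3P₂ = P₁ → 4P₁ + 3P₂ = 335.
Market 2: 11P₂ + 2P₁ = 209.
Eliminating P₂: 11×(1) − 3×(2) gives 38P₁ = 3058, so P₁ = 1529/19.
Back-substitute into (2): P₂ = (209 − 2×1529/19) / 11 = 83/19.

P₁ = 1529/19, P₂ = 83/19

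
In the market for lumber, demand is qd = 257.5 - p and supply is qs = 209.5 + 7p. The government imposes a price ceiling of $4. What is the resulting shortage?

Shortage = 16

Equilibrium price would be p* = 6, so the ceiling at 4 binds.
At p = 4: qd = 257.5 − 1(4) = 253.5, qs = 209.5 + 7(4) = 237.5.
Shortage = 253.5 − 237.5 = 16.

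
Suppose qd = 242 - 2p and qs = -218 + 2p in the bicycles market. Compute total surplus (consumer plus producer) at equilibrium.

Equilibrium: 242 - 2p = -218 + 2p gives p* = 115, q* = 12.
Demand choke price: p = 121; supply starts at p = 109.
CS = ½(121 − 115)(12) = 36; PS = ½(115 − 109)(12) = 36.

Total surplus = 72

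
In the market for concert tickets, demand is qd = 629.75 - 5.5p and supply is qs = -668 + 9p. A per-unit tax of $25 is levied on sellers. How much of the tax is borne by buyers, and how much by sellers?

Buyers bear 450/29, sellers bear 275/29

Pre-tax equilibrium: p* = 89.5, q* = 137.5.
Tax on sellers shifts supply to qs = -668 + 9(p − 25) = -893 + 9p.
629.75 - 5.5p = -893 + 9p gives buyer price pb = 6091/58; sellers receive ps = 6091/58 − 25 = 4641/58.
New quantity: q = 629.75 − 5.5(6091/58) = 3025/58.
Buyer burden = 6091/58 − 89.5 = 450/29; seller burden = 89.5 − 4641/58 = 275/29.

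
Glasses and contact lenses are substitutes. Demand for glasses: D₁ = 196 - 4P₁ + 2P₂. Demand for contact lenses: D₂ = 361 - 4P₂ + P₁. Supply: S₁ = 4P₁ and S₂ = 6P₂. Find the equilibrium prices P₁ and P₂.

P₁ = 447/13, P₂ = 514/13

Market 1: 196 - 4P₁ + 2P₂ = 4P₁ → 8P₁ - 2P₂ = 196.
Market 2: 10P₂ - P₁ = 361.
Eliminating P₂: 10×(1) + 2×(2) gives 78P₁ = 2682, so P₁ = 447/13.
Back-substitute into (2): P₂ = (361 + 1×447/13) / 10 = 514/13.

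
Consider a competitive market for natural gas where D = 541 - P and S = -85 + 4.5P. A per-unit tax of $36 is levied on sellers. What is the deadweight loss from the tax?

Pre-tax equilibrium: P* = 1252/11, Q* = 4699/11.
Tax on sellers shifts supply to S = -85 + 4.5(P − 36) = -247 + 4.5P.
541 - P = -247 + 4.5P gives buyer price Pb = 1576/11; sellers receive Ps = 1576/11 − 36 = 1180/11.
New quantity: Q = 541 − 1(1576/11) = 4375/11.
DWL = ½ × 36 × (4699/11 − 4375/11) = 5832/11.

Deadweight loss = 5832/11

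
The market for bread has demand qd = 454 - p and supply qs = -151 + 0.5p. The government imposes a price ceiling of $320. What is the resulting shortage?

Equilibrium price would be p* = 1210/3, so the ceiling at 320 binds.
At p = 320: qd = 454 − 1(320) = 134, qs = -151 + 0.5(320) = 9.
Shortage = 134 − 9 = 125.

Shortage = 125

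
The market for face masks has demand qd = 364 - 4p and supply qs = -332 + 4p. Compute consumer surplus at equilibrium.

Consumer surplus = 32

Equilibrium: 364 - 4p = -332 + 4p gives p* = 87, q* = 16.
Demand choke price (qd = 0): p = 91.
CS = ½(91 − 87)(16) = 32.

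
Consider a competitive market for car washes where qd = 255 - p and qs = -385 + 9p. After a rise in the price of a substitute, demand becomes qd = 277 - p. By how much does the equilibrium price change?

Original equilibrium: p* = 64, q* = 191.
New equilibrium: 277 - p = -385 + 9p, so 662 = 10p and p' = 66.2; q' = 277 − 1(66.2) = 210.8.
Change in price: 66.2 − 64 = 2.2.

Δp = 2.2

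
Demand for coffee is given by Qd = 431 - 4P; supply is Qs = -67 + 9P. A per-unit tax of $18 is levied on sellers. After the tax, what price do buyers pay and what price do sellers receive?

Pre-tax equilibrium: P* = 498/13, Q* = 3611/13.
Tax on sellers shifts supply to Qs = -67 + 9(P − 18) = -229 + 9P.
431 - 4P = -229 + 9P gives buyer price Pb = 660/13; sellers receive Ps = 660/13 − 18 = 426/13.
New quantity: Q = 431 − 4(660/13) = 2963/13.

Buyers pay 660/13, sellers receive 426/13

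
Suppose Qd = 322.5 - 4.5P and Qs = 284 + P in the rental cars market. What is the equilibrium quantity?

Q* = 291

Set Qd = Qs: 322.5 - 4.5P = 284 + P.
38.5 = 5.5P, so P* = 7.
Q* = 322.5 − 4.5(7) = 291.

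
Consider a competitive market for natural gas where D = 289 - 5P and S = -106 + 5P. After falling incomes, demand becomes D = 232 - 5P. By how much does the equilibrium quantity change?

Original equilibrium: P* = 39.5, Q* = 91.5.
New equilibrium: 232 - 5P = -106 + 5P, so 338 = 10P and P' = 33.8; Q' = 232 − 5(33.8) = 63.
Change in quantity: 63 − 91.5 = -28.5.

ΔQ = -28.5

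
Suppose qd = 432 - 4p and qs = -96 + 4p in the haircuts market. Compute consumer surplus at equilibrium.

Consumer surplus = 3528

Equilibrium: 432 - 4p = -96 + 4p gives p* = 66, q* = 168.
Demand choke price (qd = 0): p = 108.
CS = ½(108 − 66)(168) = 3528.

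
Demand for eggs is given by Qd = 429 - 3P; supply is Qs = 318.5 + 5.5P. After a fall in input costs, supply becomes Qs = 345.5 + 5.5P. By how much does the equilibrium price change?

Original equilibrium: P* = 13, Q* = 390.
New equilibrium: 429 - 3P = 345.5 + 5.5P, so 83.5 = 8.5P and P' = 167/17; Q' = 429 − 3(167/17) = 6792/17.
Change in price: 167/17 − 13 = -54/17.

ΔP = -54/17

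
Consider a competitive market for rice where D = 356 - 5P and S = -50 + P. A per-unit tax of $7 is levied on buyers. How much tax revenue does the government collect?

Tax revenue = 497/6

Pre-tax equilibrium: P* = 203/3, Q* = 53/3.
Tax on buyers shifts demand to D = 356 − 5(P + 7) = 321 - 5P.
321 - 5P = -50 + P gives seller price Ps = 371/6; buyers pay Pb = 371/6 + 7 = 413/6.
New quantity: Q = 356 − 5(413/6) = 71/6.
Revenue = 7 × 71/6 = 497/6.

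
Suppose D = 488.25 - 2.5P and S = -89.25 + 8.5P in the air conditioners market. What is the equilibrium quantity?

Q* = 357

Set D = S: 488.25 - 2.5P = -89.25 + 8.5P.
577.5 = 11P, so P* = 52.5.
Q* = 488.25 − 2.5(52.5) = 357.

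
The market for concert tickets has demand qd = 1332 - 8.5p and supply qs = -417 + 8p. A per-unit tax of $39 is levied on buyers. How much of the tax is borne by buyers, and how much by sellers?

Pre-tax equilibrium: p* = 106, q* = 431.
Tax on buyers shifts demand to qd = 1332 − 8.5(p + 39) = 1000.5 - 8.5p.
1000.5 - 8.5p = -417 + 8p gives seller price ps = 945/11; buyers pay pb = 945/11 + 39 = 1374/11.
New quantity: q = 1332 − 8.5(1374/11) = 2973/11.
Buyer burden = 1374/11 − 106 = 208/11; seller burden = 106 − 945/11 = 221/11.

Buyers bear 208/11, sellers bear 221/11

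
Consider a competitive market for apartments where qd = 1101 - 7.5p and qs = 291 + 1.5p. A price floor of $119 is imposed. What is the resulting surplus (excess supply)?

Equilibrium price would be p* = 90, so the floor at 119 binds.
At p = 119: qd = 208.5, qs = 469.5.
Surplus = 469.5 − 208.5 = 261.

Surplus = 261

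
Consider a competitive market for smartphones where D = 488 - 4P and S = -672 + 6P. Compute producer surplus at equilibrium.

Equilibrium: 488 - 4P = -672 + 6P gives P* = 116, Q* = 24.
Supply starts at P = 112 (where S = 0).
PS = ½(116 − 112)(24) = 48.

Producer surplus = 48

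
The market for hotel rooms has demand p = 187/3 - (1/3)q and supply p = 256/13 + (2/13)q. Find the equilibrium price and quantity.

Set the two price expressions equal: 187/3 - (1/3)q = 256/13 + (2/13)q.
1663/39 = (19/39)q, so q* = 1663/19.
p* = 187/3 − (1/3)(1663/19) = 630/19.

p* = 630/19, q* = 1663/19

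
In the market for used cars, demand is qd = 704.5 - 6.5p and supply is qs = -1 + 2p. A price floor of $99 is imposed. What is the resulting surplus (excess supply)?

Equilibrium price would be p* = 83, so the floor at 99 binds.
At p = 99: qd = 61, qs = 197.
Surplus = 197 − 61 = 136.

Surplus = 136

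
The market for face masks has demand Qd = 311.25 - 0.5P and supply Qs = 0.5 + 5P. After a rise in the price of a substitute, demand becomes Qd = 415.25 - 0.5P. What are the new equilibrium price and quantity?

P' = 1659/22, Q' = 4153/11

Original equilibrium: P* = 56.5, Q* = 283.
New equilibrium: 415.25 - 0.5P = 0.5 + 5P, so 414.75 = 5.5P and P' = 1659/22; Q' = 415.25 − 0.5(1659/22) = 4153/11.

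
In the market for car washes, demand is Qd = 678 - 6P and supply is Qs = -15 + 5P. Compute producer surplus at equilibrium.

Equilibrium: 678 - 6P = -15 + 5P gives P* = 63, Q* = 300.
Supply starts at P = 3 (where Qs = 0).
PS = ½(63 − 3)(300) = 9000.

Producer surplus = 9000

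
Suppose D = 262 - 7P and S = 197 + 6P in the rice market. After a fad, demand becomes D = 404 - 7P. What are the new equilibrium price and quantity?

Original equilibrium: P* = 5, Q* = 227.
New equilibrium: 404 - 7P = 197 + 6P, so 207 = 13P and P' = 207/13; Q' = 404 − 7(207/13) = 3803/13.

P' = 207/13, Q' = 3803/13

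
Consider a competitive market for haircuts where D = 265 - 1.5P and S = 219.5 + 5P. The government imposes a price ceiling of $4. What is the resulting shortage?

Shortage = 19.5

Equilibrium price would be P* = 7, so the ceiling at 4 binds.
At P = 4: D = 265 − 1.5(4) = 259, S = 219.5 + 5(4) = 239.5.
Shortage = 259 − 239.5 = 19.5.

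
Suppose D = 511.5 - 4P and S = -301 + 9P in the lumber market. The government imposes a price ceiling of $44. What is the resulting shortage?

Equilibrium price would be P* = 62.5, so the ceiling at 44 binds.
At P = 44: D = 511.5 − 4(44) = 335.5, S = -301 + 9(44) = 95.
Shortage = 335.5 − 95 = 240.5.

Shortage = 240.5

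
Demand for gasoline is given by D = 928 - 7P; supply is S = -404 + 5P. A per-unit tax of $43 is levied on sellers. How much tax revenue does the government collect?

Pre-tax equilibrium: P* = 111, Q* = 151.
Tax on sellers shifts supply to S = -404 + 5(P − 43) = -619 + 5P.
928 - 7P = -619 + 5P gives buyer price Pb = 1547/12; sellers receive Ps = 1547/12 − 43 = 1031/12.
New quantity: Q = 928 − 7(1547/12) = 307/12.
Revenue = 43 × 307/12 = 13201/12.

Tax revenue = 13201/12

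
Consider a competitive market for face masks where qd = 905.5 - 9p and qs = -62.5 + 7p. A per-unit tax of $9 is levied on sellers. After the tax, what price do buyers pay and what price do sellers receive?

Buyers pay $64.4375, sellers receive $55.4375

Pre-tax equilibrium: p* = 60.5, q* = 361.
Tax on sellers shifts supply to qs = -62.5 + 7(p − 9) = -125.5 + 7p.
905.5 - 9p = -125.5 + 7p gives buyer price pb = 64.4375; sellers receive ps = 64.4375 − 9 = 55.4375.
New quantity: q = 905.5 − 9(64.4375) = 325.5625.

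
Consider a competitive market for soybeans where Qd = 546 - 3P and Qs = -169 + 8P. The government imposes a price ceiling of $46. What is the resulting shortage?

Shortage = 209

Equilibrium price would be P* = 65, so the ceiling at 46 binds.
At P = 46: Qd = 546 − 3(46) = 408, Qs = -169 + 8(46) = 199.
Shortage = 408 − 199 = 209.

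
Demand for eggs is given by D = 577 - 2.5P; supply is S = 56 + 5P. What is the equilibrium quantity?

Q* = 1210/3

Set D = S: 577 - 2.5P = 56 + 5P.
521 = 7.5P, so P* = 1042/15.
Q* = 577 − 2.5(1042/15) = 1210/3.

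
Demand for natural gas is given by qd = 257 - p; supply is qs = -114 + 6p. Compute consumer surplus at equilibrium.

Equilibrium: 257 - p = -114 + 6p gives p* = 53, q* = 204.
Demand choke price (qd = 0): p = 257.
CS = ½(257 − 53)(204) = 20808.

Consumer surplus = 20808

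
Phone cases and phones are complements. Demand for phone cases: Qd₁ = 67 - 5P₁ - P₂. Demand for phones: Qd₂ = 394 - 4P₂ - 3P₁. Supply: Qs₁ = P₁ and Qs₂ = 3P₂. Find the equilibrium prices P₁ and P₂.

Market 1: 67 - 5P₁ - P₂ = P₁ → 6P₁ + P₂ = 67.
Market 2: 7P₂ + 3P₁ = 394.
Eliminating P₂: 7×(1) − 1×(2) gives 39P₁ = 75, so P₁ = 25/13.
Back-substitute into (2): P₂ = (394 − 3×25/13) / 7 = 721/13.

P₁ = 25/13, P₂ = 721/13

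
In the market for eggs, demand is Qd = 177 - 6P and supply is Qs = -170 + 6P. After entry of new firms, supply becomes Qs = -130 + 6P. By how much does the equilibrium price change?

ΔP = -10/3

Original equilibrium: P* = 347/12, Q* = 3.5.
New equilibrium: 177 - 6P = -130 + 6P, so 307 = 12P and P' = 307/12; Q' = 177 − 6(307/12) = 23.5.
Change in price: 307/12 − 347/12 = -10/3.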